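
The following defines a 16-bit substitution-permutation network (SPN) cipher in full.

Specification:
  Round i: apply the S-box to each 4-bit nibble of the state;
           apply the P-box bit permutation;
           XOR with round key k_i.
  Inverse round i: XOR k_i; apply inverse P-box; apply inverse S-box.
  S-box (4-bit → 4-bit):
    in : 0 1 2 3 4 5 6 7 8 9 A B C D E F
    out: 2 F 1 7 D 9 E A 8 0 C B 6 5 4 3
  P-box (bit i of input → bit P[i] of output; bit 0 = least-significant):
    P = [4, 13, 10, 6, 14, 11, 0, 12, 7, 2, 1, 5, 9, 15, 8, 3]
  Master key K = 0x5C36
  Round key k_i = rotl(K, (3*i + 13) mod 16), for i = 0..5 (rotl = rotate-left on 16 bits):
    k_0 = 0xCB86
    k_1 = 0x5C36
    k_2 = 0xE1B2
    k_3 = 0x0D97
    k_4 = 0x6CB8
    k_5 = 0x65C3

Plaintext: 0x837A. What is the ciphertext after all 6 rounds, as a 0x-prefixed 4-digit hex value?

0x732B

s_0 = plaintext = 0x837A
s_1 = Round(s_0, k_0) = 0xD748
s_2 = Round(s_1, k_1) = 0x0F53
s_3 = Round(s_2, k_2) = 0x1526
s_4 = Round(s_3, k_3) = 0xEA7F
s_5 = Round(s_4, k_4) = 0x558A
s_6 = Round(s_5, k_5) = 0x732B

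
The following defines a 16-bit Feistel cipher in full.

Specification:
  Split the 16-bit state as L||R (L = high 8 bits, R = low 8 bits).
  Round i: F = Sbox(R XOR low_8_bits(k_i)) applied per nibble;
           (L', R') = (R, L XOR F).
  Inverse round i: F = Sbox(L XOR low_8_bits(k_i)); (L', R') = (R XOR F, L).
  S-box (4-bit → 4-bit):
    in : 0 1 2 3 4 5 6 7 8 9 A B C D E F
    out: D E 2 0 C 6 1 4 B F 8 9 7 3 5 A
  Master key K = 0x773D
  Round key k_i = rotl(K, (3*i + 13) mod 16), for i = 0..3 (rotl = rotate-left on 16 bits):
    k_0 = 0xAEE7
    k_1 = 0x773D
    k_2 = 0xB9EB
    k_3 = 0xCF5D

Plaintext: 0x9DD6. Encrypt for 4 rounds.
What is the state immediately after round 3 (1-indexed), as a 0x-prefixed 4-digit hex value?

s_0 = plaintext = 0x9DD6
s_1 = Round(s_0, k_0) = 0xD693
s_2 = Round(s_1, k_1) = 0x9353
s_3 = Round(s_2, k_2) = 0x5308
s_4 = Round(s_3, k_3) = 0x0835

0x5308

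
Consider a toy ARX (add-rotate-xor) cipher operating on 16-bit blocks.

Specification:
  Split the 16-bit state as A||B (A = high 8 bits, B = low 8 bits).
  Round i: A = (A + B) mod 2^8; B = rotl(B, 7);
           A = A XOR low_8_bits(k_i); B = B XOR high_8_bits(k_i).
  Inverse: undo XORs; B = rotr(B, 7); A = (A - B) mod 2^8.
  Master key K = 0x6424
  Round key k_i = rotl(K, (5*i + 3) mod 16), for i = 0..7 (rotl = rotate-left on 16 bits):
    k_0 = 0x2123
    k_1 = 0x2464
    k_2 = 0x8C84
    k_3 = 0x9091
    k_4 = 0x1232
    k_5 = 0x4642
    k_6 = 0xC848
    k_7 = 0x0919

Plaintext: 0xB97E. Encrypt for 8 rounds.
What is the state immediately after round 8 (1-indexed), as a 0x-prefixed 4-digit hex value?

s_0 = plaintext = 0xB97E
s_1 = Round(s_0, k_0) = 0x141E
s_2 = Round(s_1, k_1) = 0x562B
s_3 = Round(s_2, k_2) = 0x0519
s_4 = Round(s_3, k_3) = 0x8F1C
s_5 = Round(s_4, k_4) = 0x991C
s_6 = Round(s_5, k_5) = 0xF748
s_7 = Round(s_6, k_6) = 0x77EC
s_8 = Round(s_7, k_7) = 0x7A7F

0x7A7F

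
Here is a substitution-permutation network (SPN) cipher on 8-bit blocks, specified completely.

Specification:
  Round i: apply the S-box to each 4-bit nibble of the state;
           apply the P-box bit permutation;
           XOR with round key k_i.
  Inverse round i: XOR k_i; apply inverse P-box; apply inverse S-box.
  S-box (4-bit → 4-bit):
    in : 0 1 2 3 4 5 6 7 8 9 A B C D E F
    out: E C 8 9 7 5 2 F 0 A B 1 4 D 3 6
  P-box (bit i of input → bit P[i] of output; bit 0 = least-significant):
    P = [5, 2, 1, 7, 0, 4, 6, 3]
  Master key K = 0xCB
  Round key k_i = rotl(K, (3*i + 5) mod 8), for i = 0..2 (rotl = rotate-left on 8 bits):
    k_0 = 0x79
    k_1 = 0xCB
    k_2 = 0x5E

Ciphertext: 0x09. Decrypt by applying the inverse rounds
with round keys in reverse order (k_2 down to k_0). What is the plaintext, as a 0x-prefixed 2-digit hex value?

s_0 = ciphertext = 0x09
s_1 = InvRound(s_0, k_2) = 0x4F
s_2 = InvRound(s_1, k_1) = 0x89
s_3 = InvRound(s_2, k_0) = 0xF3

0xF3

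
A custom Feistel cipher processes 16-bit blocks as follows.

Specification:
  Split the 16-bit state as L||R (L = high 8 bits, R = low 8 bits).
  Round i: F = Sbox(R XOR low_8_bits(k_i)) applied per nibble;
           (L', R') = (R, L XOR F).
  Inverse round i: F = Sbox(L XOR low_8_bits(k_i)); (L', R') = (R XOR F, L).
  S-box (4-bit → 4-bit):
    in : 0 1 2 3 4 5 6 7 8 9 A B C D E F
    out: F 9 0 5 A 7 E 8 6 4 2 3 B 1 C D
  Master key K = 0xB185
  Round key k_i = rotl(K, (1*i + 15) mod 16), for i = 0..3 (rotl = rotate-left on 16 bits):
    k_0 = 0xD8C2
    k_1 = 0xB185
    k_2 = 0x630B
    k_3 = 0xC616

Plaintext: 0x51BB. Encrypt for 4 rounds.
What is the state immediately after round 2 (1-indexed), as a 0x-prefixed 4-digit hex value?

s_0 = plaintext = 0x51BB
s_1 = Round(s_0, k_0) = 0xBBD5
s_2 = Round(s_1, k_1) = 0xD5C4
s_3 = Round(s_2, k_2) = 0xC468
s_4 = Round(s_3, k_3) = 0x6848

0xD5C4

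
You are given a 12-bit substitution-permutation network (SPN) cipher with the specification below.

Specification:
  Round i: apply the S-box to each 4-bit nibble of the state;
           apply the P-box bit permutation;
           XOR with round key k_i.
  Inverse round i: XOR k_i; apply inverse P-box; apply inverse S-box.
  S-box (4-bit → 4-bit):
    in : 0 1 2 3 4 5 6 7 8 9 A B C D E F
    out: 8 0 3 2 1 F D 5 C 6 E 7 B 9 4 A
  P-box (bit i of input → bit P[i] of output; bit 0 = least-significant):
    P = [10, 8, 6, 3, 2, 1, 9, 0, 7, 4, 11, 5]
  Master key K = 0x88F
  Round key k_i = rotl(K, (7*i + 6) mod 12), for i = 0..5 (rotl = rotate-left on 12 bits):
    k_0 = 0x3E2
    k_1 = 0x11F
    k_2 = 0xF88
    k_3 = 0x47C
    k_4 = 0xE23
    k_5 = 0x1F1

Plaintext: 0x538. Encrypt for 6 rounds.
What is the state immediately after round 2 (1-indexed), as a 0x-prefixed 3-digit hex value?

s_0 = plaintext = 0x538
s_1 = Round(s_0, k_0) = 0xB18
s_2 = Round(s_1, k_1) = 0x9C7
s_3 = Round(s_2, k_2) = 0x3DF
s_4 = Round(s_3, k_3) = 0x561
s_5 = Round(s_4, k_4) = 0x496
s_6 = Round(s_5, k_5) = 0x73B

0x9C7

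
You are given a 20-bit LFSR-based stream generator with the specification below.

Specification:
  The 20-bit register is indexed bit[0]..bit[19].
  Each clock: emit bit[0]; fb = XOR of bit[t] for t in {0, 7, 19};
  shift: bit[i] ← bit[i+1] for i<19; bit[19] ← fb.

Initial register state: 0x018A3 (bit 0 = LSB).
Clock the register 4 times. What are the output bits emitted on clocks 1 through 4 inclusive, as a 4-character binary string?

reg_0 = 0x018A3
clock 1: out=1, reg = 0x00C51
clock 2: out=1, reg = 0x80628
clock 3: out=0, reg = 0xC0314
clock 4: out=0, reg = 0xE018A

1100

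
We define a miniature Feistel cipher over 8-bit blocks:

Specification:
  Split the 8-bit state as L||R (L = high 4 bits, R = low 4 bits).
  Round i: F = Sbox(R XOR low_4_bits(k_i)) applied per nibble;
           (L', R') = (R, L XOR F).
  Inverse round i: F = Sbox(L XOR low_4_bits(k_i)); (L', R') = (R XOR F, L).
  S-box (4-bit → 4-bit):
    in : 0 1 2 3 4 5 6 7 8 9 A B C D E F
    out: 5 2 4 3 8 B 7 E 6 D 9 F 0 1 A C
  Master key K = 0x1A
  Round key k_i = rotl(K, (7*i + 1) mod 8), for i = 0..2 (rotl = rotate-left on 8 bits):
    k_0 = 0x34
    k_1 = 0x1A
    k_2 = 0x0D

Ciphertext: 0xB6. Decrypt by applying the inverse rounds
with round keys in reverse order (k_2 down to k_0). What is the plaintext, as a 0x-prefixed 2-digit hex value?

0x44

s_0 = ciphertext = 0xB6
s_1 = InvRound(s_0, k_2) = 0x1B
s_2 = InvRound(s_1, k_1) = 0x41
s_3 = InvRound(s_2, k_0) = 0x44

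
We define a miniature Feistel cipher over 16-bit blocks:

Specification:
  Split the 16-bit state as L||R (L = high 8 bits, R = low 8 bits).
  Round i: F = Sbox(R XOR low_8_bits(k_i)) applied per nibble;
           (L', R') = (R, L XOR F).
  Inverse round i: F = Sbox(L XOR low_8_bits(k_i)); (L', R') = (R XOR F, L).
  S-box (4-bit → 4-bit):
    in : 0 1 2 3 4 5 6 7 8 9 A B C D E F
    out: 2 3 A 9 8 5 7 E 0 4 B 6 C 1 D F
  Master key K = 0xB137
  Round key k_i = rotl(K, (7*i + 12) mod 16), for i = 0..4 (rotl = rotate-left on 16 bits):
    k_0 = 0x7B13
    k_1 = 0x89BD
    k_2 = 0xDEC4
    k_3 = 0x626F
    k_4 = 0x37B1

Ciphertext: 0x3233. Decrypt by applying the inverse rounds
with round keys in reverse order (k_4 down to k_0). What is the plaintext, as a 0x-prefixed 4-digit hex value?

s_0 = ciphertext = 0x3233
s_1 = InvRound(s_0, k_4) = 0x3A32
s_2 = InvRound(s_1, k_3) = 0x673A
s_3 = InvRound(s_2, k_2) = 0x8367
s_4 = InvRound(s_3, k_1) = 0xFA83
s_5 = InvRound(s_4, k_0) = 0x57FA

0x57FA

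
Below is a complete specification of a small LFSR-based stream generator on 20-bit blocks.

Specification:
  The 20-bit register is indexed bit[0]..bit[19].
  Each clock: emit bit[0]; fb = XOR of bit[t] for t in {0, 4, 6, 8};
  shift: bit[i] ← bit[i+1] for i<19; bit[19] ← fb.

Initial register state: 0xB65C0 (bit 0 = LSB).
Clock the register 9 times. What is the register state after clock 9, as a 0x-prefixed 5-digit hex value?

reg_0 = 0xB65C0
clock 1: out=0, reg = 0x5B2E0
clock 2: out=0, reg = 0xAD970
clock 3: out=0, reg = 0xD6CB8
clock 4: out=0, reg = 0xEB65C
clock 5: out=0, reg = 0x75B2E
clock 6: out=0, reg = 0xBAD97
clock 7: out=1, reg = 0xDD6CB
clock 8: out=1, reg = 0x6EB65
clock 9: out=1, reg = 0xB75B2

0xB75B2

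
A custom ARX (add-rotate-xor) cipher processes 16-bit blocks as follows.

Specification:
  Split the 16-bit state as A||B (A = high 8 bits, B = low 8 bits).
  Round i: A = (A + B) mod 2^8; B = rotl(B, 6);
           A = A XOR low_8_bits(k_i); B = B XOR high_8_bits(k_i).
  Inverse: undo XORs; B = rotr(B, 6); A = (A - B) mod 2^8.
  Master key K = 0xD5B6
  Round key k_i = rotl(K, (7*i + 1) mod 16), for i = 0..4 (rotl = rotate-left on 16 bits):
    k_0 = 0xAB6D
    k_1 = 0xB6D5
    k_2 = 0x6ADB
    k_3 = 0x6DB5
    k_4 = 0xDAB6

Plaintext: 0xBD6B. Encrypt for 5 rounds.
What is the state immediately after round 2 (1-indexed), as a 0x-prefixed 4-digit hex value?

0x63EA

s_0 = plaintext = 0xBD6B
s_1 = Round(s_0, k_0) = 0x4571
s_2 = Round(s_1, k_1) = 0x63EA
s_3 = Round(s_2, k_2) = 0x96D0
s_4 = Round(s_3, k_3) = 0xD359
s_5 = Round(s_4, k_4) = 0x9A8C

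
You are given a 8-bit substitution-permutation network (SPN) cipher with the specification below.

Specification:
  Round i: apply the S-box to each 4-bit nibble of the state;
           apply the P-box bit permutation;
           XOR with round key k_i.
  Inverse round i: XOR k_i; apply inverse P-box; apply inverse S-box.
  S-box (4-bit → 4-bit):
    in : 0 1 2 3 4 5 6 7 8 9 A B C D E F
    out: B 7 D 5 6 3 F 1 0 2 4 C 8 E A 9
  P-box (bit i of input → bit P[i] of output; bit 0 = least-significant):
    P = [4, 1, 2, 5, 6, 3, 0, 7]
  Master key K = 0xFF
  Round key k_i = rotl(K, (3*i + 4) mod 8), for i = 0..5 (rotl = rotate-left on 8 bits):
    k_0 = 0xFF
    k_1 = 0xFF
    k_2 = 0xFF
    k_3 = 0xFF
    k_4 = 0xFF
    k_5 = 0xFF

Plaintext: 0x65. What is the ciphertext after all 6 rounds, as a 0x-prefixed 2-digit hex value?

0xE7

s_0 = plaintext = 0x65
s_1 = Round(s_0, k_0) = 0x24
s_2 = Round(s_1, k_1) = 0x38
s_3 = Round(s_2, k_2) = 0xBE
s_4 = Round(s_3, k_3) = 0x5C
s_5 = Round(s_4, k_4) = 0x97
s_6 = Round(s_5, k_5) = 0xE7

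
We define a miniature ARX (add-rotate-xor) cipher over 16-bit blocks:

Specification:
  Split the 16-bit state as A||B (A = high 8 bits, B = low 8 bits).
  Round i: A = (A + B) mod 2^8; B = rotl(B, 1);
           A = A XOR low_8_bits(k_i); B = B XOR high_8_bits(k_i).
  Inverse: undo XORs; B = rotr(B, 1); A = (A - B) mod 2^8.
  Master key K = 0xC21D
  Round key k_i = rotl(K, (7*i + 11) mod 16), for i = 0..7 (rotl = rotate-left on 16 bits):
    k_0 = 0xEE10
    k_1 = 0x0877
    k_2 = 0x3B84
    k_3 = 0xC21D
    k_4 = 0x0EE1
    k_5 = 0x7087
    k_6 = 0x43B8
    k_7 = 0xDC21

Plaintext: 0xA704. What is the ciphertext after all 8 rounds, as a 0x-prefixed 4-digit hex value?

s_0 = plaintext = 0xA704
s_1 = Round(s_0, k_0) = 0xBBE6
s_2 = Round(s_1, k_1) = 0xD6C5
s_3 = Round(s_2, k_2) = 0x1FB0
s_4 = Round(s_3, k_3) = 0xD2A3
s_5 = Round(s_4, k_4) = 0x9449
s_6 = Round(s_5, k_5) = 0x5AE2
s_7 = Round(s_6, k_6) = 0x8486
s_8 = Round(s_7, k_7) = 0x2BD1

0x2BD1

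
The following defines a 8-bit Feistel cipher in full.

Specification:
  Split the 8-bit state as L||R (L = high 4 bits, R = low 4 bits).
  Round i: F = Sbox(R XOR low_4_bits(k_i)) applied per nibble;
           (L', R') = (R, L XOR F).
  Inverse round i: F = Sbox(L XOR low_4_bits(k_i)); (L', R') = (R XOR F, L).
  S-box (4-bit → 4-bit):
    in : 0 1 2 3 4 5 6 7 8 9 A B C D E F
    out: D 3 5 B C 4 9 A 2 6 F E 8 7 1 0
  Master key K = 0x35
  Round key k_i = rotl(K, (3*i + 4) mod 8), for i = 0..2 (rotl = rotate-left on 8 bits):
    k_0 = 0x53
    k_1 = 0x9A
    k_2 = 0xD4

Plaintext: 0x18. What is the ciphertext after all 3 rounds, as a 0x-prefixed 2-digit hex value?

s_0 = plaintext = 0x18
s_1 = Round(s_0, k_0) = 0x8F
s_2 = Round(s_1, k_1) = 0xFC
s_3 = Round(s_2, k_2) = 0xCD

0xCD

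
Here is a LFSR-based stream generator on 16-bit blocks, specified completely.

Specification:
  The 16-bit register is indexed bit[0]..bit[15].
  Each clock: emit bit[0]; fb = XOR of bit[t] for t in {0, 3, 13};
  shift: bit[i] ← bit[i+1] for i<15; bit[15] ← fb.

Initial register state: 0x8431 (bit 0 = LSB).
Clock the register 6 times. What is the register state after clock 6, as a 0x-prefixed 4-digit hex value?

0xAE10

reg_0 = 0x8431
clock 1: out=1, reg = 0xC218
clock 2: out=0, reg = 0xE10C
clock 3: out=0, reg = 0x7086
clock 4: out=0, reg = 0xB843
clock 5: out=1, reg = 0x5C21
clock 6: out=1, reg = 0xAE10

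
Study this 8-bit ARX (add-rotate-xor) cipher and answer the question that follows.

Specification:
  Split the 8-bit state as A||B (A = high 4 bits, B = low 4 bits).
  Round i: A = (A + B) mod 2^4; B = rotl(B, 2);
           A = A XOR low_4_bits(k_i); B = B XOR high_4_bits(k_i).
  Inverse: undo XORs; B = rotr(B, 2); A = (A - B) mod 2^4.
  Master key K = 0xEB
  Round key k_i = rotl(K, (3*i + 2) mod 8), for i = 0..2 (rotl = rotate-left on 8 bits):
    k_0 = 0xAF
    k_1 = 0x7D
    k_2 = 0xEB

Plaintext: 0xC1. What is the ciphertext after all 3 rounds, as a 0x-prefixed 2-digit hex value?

s_0 = plaintext = 0xC1
s_1 = Round(s_0, k_0) = 0x2E
s_2 = Round(s_1, k_1) = 0xDC
s_3 = Round(s_2, k_2) = 0x2D

0x2D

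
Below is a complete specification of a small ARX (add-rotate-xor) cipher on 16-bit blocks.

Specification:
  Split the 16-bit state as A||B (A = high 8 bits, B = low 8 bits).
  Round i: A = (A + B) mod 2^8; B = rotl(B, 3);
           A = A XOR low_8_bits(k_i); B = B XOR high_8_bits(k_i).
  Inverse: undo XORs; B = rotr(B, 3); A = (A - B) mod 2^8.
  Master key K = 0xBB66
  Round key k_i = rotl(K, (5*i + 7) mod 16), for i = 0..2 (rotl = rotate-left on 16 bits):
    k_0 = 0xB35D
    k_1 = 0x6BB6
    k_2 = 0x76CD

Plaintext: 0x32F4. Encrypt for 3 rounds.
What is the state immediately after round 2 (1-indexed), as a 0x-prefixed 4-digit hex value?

0x39CB

s_0 = plaintext = 0x32F4
s_1 = Round(s_0, k_0) = 0x7B14
s_2 = Round(s_1, k_1) = 0x39CB
s_3 = Round(s_2, k_2) = 0xC928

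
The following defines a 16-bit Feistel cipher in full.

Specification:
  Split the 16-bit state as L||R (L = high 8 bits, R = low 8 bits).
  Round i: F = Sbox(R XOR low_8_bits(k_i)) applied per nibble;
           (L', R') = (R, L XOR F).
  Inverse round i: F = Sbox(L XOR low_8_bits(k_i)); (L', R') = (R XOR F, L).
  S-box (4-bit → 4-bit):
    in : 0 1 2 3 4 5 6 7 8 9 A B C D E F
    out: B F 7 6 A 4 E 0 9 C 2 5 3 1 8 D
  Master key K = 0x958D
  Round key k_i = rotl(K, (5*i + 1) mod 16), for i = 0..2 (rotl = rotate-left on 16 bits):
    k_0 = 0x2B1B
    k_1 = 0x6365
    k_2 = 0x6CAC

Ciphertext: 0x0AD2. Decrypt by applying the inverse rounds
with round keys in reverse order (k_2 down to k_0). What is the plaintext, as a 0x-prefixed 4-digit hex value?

0xEDC6

s_0 = ciphertext = 0x0AD2
s_1 = InvRound(s_0, k_2) = 0xFC0A
s_2 = InvRound(s_1, k_1) = 0xC6FC
s_3 = InvRound(s_2, k_0) = 0xEDC6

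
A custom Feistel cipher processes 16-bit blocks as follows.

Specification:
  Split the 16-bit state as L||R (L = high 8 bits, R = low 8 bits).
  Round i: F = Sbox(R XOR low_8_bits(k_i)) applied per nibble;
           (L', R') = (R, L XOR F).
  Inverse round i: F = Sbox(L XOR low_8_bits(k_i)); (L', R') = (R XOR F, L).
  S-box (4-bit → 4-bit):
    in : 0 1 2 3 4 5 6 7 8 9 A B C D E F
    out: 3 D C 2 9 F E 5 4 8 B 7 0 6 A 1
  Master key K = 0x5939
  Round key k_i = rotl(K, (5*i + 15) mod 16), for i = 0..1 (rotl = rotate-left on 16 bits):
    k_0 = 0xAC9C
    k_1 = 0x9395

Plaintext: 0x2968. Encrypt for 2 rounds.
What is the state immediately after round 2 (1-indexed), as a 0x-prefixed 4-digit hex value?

0x30D7

s_0 = plaintext = 0x2968
s_1 = Round(s_0, k_0) = 0x6830
s_2 = Round(s_1, k_1) = 0x30D7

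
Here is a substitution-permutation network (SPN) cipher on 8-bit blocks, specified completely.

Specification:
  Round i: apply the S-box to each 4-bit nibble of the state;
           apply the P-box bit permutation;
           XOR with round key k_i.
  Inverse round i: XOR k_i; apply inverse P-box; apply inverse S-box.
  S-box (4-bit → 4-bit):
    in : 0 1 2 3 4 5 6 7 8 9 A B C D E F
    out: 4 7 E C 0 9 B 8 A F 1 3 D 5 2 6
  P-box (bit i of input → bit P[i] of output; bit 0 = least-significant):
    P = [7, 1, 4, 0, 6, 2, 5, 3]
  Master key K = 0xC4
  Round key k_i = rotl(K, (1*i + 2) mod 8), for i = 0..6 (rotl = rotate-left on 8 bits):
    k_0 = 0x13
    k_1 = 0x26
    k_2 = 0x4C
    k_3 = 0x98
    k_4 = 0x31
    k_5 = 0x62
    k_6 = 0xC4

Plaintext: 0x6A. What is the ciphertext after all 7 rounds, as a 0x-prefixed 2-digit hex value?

s_0 = plaintext = 0x6A
s_1 = Round(s_0, k_0) = 0xDF
s_2 = Round(s_1, k_1) = 0x54
s_3 = Round(s_2, k_2) = 0x04
s_4 = Round(s_3, k_3) = 0xB8
s_5 = Round(s_4, k_4) = 0x76
s_6 = Round(s_5, k_5) = 0xE9
s_7 = Round(s_6, k_6) = 0x53

0x53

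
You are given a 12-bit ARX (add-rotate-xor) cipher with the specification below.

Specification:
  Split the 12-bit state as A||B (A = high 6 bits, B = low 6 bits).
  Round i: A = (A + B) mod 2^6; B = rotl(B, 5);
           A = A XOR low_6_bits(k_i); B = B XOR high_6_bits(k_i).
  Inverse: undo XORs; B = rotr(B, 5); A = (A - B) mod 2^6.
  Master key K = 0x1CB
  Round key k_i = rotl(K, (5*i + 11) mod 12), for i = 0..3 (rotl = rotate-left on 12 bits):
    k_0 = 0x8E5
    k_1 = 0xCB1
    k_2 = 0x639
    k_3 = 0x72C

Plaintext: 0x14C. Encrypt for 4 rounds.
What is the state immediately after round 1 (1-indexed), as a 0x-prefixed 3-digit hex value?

s_0 = plaintext = 0x14C
s_1 = Round(s_0, k_0) = 0xD25
s_2 = Round(s_1, k_1) = 0xA00
s_3 = Round(s_2, k_2) = 0x458
s_4 = Round(s_3, k_3) = 0x150

0xD25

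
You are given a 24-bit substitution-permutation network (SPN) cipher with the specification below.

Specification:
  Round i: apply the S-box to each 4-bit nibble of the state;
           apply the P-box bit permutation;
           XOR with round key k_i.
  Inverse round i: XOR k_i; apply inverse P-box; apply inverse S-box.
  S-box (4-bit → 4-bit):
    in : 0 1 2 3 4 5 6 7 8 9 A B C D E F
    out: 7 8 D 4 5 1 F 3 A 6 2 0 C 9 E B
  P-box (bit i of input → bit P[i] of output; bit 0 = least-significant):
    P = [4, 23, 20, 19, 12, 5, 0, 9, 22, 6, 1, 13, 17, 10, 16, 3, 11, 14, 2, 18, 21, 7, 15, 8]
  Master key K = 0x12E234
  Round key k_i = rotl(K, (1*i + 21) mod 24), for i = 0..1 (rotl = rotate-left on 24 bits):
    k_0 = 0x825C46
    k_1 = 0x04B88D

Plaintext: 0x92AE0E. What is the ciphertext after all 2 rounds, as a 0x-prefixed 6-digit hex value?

s_0 = plaintext = 0x92AE0E
s_1 = Round(s_0, k_0) = 0x1EE0A1
s_2 = Round(s_1, k_1) = 0x49FDE3

0x49FDE3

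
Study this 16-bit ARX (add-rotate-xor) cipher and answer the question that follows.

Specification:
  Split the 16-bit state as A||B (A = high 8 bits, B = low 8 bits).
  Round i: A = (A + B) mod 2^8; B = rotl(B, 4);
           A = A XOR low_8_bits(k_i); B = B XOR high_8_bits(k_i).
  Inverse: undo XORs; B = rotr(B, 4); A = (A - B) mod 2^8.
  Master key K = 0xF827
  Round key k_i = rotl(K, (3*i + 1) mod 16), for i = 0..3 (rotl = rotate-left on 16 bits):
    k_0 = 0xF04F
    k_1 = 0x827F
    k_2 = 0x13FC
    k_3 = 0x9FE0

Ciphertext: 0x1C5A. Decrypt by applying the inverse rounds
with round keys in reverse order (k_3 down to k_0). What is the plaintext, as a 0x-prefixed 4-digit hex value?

s_0 = ciphertext = 0x1C5A
s_1 = InvRound(s_0, k_3) = 0xA05C
s_2 = InvRound(s_1, k_2) = 0x68F4
s_3 = InvRound(s_2, k_1) = 0xB067
s_4 = InvRound(s_3, k_0) = 0x8679

0x8679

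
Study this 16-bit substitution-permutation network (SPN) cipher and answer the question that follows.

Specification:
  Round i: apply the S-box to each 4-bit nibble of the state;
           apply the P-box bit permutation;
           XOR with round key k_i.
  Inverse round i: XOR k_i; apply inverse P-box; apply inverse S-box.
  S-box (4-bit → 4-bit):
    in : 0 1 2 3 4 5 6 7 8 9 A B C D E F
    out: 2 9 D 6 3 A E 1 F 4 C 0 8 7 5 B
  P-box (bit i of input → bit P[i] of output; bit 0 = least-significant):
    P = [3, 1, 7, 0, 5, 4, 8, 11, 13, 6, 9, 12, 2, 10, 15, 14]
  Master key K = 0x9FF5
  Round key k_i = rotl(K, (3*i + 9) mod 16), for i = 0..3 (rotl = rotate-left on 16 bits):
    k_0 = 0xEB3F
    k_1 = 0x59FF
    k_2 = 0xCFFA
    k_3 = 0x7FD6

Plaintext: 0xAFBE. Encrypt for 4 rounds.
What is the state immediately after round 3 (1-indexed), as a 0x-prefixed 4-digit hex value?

0xB77C

s_0 = plaintext = 0xAFBE
s_1 = Round(s_0, k_0) = 0x1BF7
s_2 = Round(s_1, k_1) = 0x11C3
s_3 = Round(s_2, k_2) = 0xB77C
s_4 = Round(s_3, k_3) = 0x5FF7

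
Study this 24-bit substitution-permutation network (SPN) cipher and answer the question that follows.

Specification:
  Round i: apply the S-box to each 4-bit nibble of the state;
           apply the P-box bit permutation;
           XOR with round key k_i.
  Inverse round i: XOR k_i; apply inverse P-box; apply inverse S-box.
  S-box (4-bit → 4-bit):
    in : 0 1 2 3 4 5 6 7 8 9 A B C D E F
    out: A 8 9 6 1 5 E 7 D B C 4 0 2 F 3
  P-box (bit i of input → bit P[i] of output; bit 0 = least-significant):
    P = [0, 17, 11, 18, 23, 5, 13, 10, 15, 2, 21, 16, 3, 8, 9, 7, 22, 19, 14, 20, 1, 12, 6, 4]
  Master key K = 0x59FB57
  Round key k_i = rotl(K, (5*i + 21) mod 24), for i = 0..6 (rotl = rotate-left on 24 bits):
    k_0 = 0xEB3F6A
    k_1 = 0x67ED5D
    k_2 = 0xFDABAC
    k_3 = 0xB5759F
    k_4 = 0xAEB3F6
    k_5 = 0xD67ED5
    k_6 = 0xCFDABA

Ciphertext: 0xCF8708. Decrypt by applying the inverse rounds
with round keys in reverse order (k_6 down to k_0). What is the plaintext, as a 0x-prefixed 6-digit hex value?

0x71392D

s_0 = ciphertext = 0xCF8708
s_1 = InvRound(s_0, k_6) = 0x9B0C0B
s_2 = InvRound(s_1, k_5) = 0xE780B1
s_3 = InvRound(s_2, k_4) = 0x7F30B4
s_4 = InvRound(s_3, k_3) = 0x47FC9F
s_5 = InvRound(s_4, k_2) = 0x963B9F
s_6 = InvRound(s_5, k_1) = 0x78A82C
s_7 = InvRound(s_6, k_0) = 0x71392D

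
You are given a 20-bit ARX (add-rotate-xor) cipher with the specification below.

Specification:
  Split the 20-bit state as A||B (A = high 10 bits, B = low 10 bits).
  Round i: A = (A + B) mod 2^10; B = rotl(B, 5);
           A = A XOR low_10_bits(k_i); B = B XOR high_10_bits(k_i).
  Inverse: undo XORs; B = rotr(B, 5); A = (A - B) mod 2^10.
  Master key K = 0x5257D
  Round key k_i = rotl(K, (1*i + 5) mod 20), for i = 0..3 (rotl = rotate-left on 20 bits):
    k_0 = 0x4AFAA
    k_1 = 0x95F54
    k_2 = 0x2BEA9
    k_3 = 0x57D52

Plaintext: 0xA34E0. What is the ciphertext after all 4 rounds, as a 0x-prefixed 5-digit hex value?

s_0 = plaintext = 0xA34E0
s_1 = Round(s_0, k_0) = 0x31D2C
s_2 = Round(s_1, k_1) = 0xA9FDE
s_3 = Round(s_2, k_2) = 0x0B371
s_4 = Round(s_3, k_3) = 0xB3F64

0xB3F64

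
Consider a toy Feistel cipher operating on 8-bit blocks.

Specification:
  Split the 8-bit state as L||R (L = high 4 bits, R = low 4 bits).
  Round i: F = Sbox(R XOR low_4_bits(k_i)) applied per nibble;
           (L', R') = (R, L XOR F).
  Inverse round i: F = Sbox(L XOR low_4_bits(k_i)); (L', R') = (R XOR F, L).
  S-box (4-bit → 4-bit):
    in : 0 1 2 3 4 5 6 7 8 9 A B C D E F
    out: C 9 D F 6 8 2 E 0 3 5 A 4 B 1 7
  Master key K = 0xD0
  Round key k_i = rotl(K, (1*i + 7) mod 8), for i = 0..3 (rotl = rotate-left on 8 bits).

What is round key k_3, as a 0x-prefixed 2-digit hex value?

0x43

K = 0xD0
k_0 = rotl(K, (1*0+7) mod 8) = rotl(K, 7) = 0x68
k_1 = rotl(K, (1*1+7) mod 8) = rotl(K, 0) = 0xD0
k_2 = rotl(K, (1*2+7) mod 8) = rotl(K, 1) = 0xA1
k_3 = rotl(K, (1*3+7) mod 8) = rotl(K, 2) = 0x43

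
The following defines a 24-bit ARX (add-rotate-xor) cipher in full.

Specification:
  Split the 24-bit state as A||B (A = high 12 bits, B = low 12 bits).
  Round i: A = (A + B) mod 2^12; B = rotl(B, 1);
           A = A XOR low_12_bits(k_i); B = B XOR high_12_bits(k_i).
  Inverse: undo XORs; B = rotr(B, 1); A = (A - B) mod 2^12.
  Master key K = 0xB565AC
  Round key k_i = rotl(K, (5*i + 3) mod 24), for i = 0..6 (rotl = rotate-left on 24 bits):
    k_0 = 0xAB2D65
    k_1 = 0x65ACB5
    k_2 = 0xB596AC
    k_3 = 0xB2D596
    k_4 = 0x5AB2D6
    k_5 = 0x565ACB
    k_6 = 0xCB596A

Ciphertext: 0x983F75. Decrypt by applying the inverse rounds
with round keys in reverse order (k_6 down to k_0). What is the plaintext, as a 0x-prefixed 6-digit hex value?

0xBD16E9

s_0 = ciphertext = 0x983F75
s_1 = InvRound(s_0, k_6) = 0xF091E0
s_2 = InvRound(s_1, k_5) = 0xB80A42
s_3 = InvRound(s_2, k_4) = 0x962FF4
s_4 = InvRound(s_3, k_3) = 0x288A6C
s_5 = InvRound(s_4, k_2) = 0xB8A89A
s_6 = InvRound(s_5, k_1) = 0xFDF760
s_7 = InvRound(s_6, k_0) = 0xBD16E9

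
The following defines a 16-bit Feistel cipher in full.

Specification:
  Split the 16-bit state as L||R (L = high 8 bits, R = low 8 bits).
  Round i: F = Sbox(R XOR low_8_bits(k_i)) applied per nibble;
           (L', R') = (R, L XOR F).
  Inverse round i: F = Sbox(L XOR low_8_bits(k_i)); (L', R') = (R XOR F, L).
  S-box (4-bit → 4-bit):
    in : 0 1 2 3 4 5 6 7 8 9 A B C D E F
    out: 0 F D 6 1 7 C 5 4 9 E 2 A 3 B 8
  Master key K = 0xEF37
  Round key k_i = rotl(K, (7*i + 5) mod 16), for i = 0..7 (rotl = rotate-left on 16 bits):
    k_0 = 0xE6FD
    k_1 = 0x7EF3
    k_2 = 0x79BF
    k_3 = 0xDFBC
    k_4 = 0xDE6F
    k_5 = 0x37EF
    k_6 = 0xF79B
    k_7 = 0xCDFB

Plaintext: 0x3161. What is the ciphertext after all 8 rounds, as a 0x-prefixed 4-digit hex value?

0xF044

s_0 = plaintext = 0x3161
s_1 = Round(s_0, k_0) = 0x61AB
s_2 = Round(s_1, k_1) = 0xAB15
s_3 = Round(s_2, k_2) = 0x1545
s_4 = Round(s_3, k_3) = 0x459C
s_5 = Round(s_4, k_4) = 0x9CC3
s_6 = Round(s_5, k_5) = 0xC346
s_7 = Round(s_6, k_6) = 0x46F0
s_8 = Round(s_7, k_7) = 0xF044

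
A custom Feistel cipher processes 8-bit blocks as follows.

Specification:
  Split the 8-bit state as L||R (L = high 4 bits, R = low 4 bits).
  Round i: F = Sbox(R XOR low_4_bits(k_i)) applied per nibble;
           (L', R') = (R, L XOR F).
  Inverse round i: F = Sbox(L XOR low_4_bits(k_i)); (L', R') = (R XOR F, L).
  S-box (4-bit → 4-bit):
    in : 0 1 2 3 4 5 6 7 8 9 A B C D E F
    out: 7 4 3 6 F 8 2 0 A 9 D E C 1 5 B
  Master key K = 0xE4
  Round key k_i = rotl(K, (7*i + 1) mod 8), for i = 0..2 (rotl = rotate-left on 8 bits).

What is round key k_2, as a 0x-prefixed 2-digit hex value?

K = 0xE4
k_0 = rotl(K, (7*0+1) mod 8) = rotl(K, 1) = 0xC9
k_1 = rotl(K, (7*1+1) mod 8) = rotl(K, 0) = 0xE4
k_2 = rotl(K, (7*2+1) mod 8) = rotl(K, 7) = 0x72

0x72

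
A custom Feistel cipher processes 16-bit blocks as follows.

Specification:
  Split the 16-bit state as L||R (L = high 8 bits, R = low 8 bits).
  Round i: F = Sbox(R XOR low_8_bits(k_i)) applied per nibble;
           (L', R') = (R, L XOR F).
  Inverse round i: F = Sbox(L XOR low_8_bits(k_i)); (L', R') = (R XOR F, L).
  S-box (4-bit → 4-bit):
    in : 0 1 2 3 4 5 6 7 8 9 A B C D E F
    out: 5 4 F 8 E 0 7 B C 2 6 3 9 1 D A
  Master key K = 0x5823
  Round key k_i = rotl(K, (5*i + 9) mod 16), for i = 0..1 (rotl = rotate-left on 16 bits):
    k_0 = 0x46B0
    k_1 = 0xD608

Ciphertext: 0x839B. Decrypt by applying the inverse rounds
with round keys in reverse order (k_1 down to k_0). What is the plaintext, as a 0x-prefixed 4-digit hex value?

s_0 = ciphertext = 0x839B
s_1 = InvRound(s_0, k_1) = 0x5883
s_2 = InvRound(s_1, k_0) = 0x5F58

0x5F58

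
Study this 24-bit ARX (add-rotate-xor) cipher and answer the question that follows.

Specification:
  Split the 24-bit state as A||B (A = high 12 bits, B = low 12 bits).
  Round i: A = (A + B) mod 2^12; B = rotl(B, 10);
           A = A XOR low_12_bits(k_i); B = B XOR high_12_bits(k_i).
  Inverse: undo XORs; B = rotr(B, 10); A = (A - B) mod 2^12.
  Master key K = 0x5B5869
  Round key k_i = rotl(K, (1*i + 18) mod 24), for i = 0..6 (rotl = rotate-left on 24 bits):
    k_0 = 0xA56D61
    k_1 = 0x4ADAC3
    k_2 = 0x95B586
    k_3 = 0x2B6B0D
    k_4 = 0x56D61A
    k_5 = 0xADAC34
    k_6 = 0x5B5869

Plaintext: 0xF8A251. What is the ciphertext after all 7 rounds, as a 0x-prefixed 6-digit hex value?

s_0 = plaintext = 0xF8A251
s_1 = Round(s_0, k_0) = 0xCBAEC2
s_2 = Round(s_1, k_1) = 0x1BFF1D
s_3 = Round(s_2, k_2) = 0x55AE9C
s_4 = Round(s_3, k_3) = 0x8FB111
s_5 = Round(s_4, k_4) = 0xC16129
s_6 = Round(s_5, k_5) = 0x10BE90
s_7 = Round(s_6, k_6) = 0x7F2611

0x7F2611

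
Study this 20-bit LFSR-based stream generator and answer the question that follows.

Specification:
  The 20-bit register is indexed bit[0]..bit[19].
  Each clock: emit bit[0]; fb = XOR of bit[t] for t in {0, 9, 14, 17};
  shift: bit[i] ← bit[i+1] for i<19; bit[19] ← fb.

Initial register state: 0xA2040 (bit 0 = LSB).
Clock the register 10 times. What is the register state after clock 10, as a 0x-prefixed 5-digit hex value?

reg_0 = 0xA2040
clock 1: out=0, reg = 0xD1020
clock 2: out=0, reg = 0x68810
clock 3: out=0, reg = 0xB4408
clock 4: out=0, reg = 0x5A204
clock 5: out=0, reg = 0xAD102
clock 6: out=0, reg = 0x56881
clock 7: out=1, reg = 0x2B440
clock 8: out=0, reg = 0x95A20
clock 9: out=0, reg = 0x4AD10
clock 10: out=0, reg = 0x25688

0x25688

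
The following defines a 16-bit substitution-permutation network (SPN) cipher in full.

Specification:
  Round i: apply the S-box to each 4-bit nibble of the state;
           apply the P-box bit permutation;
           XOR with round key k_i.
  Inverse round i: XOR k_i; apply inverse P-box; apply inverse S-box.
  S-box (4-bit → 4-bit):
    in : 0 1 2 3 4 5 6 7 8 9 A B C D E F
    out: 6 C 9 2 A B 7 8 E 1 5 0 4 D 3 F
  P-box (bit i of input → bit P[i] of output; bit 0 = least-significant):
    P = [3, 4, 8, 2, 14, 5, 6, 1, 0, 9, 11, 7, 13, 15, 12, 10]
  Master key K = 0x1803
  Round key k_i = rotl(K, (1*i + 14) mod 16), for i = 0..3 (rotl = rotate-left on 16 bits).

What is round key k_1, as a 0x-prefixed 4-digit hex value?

0x8C01

K = 0x1803
k_0 = rotl(K, (1*0+14) mod 16) = rotl(K, 14) = 0xC600
k_1 = rotl(K, (1*1+14) mod 16) = rotl(K, 15) = 0x8C01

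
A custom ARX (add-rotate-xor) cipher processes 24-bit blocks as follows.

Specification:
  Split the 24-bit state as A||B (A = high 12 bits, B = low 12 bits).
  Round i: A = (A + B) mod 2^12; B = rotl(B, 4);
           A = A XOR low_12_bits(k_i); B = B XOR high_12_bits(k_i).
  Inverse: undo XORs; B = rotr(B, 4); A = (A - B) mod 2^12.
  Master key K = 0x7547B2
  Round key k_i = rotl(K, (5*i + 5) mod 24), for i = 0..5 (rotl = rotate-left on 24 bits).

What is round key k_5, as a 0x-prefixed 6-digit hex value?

0x51EC9D

K = 0x7547B2
k_0 = rotl(K, (5*0+5) mod 24) = rotl(K, 5) = 0xA8F64E
k_1 = rotl(K, (5*1+5) mod 24) = rotl(K, 10) = 0x1EC9D5
k_2 = rotl(K, (5*2+5) mod 24) = rotl(K, 15) = 0xD93AA3
k_3 = rotl(K, (5*3+5) mod 24) = rotl(K, 20) = 0x27547B
k_4 = rotl(K, (5*4+5) mod 24) = rotl(K, 1) = 0xEA8F64
k_5 = rotl(K, (5*5+5) mod 24) = rotl(K, 6) = 0x51EC9D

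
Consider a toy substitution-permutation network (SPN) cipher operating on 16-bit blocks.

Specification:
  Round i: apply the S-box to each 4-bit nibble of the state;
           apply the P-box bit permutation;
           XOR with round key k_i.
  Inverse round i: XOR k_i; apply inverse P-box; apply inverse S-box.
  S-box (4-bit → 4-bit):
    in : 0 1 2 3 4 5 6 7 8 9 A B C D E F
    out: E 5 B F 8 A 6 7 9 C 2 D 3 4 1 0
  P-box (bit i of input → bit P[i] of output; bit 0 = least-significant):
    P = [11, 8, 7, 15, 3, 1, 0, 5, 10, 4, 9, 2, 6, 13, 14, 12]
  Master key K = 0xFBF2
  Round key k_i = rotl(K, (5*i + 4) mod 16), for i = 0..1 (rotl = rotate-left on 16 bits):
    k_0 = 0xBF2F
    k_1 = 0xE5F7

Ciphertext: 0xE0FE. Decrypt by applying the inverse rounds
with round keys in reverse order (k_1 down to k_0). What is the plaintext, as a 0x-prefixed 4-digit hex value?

0xD59A

s_0 = ciphertext = 0xE0FE
s_1 = InvRound(s_0, k_1) = 0xFE1A
s_2 = InvRound(s_1, k_0) = 0xD59A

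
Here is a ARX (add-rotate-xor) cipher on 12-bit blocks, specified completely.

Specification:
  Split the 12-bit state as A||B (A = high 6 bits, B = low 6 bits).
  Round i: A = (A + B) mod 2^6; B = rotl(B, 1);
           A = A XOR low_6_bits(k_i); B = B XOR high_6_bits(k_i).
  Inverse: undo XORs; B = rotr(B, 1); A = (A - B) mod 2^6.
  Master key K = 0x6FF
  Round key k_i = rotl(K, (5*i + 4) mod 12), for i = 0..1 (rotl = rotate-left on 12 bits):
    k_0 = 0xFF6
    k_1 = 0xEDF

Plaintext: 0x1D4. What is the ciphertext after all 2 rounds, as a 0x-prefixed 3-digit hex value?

s_0 = plaintext = 0x1D4
s_1 = Round(s_0, k_0) = 0xB57
s_2 = Round(s_1, k_1) = 0x6D5

0x6D5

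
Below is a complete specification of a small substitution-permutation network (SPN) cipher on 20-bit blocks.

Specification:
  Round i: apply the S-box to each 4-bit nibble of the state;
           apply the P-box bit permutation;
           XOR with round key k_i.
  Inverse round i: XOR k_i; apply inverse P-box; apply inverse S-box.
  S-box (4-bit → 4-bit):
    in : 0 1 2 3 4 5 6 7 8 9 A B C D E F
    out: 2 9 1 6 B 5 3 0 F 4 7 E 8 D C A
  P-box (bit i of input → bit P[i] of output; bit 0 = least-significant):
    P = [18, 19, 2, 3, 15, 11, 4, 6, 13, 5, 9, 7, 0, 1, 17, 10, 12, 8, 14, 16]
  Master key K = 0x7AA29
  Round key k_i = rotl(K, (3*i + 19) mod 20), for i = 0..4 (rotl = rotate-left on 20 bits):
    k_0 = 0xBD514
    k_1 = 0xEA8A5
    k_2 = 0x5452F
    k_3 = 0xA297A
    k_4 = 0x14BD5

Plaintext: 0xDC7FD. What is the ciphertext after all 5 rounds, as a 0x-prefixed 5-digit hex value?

0x11BE5

s_0 = plaintext = 0xDC7FD
s_1 = Round(s_0, k_0) = 0xE8958
s_2 = Round(s_1, k_1) = 0x16EBA
s_3 = Round(s_2, k_2) = 0x85FF8
s_4 = Round(s_3, k_3) = 0x57097
s_5 = Round(s_4, k_4) = 0x11BE5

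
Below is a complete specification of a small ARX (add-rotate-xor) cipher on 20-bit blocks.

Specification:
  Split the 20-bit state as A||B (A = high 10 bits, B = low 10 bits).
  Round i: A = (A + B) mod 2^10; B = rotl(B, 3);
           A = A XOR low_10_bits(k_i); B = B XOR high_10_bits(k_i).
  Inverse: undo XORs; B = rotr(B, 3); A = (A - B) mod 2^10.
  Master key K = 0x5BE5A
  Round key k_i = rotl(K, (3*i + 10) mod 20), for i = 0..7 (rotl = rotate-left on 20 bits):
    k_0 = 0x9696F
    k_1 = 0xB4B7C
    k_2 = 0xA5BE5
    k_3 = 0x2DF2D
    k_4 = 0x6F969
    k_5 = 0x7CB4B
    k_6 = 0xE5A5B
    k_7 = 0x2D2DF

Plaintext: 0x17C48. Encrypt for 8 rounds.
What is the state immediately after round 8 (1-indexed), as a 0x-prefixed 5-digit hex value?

0x77ECB

s_0 = plaintext = 0x17C48
s_1 = Round(s_0, k_0) = 0x7201A
s_2 = Round(s_1, k_1) = 0xA7A02
s_3 = Round(s_2, k_2) = 0xD1682
s_4 = Round(s_3, k_3) = 0xBA8A2
s_5 = Round(s_4, k_4) = 0xB94AF
s_6 = Round(s_5, k_5) = 0x37C8B
s_7 = Round(s_6, k_6) = 0xCC7CF
s_8 = Round(s_7, k_7) = 0x77ECB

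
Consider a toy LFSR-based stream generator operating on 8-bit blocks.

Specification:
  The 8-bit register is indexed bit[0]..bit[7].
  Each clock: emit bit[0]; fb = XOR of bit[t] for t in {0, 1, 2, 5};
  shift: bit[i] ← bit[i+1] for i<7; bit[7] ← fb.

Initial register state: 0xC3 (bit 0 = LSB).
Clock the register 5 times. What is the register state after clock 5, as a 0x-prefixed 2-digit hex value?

0xA6

reg_0 = 0xC3
clock 1: out=1, reg = 0x61
clock 2: out=1, reg = 0x30
clock 3: out=0, reg = 0x98
clock 4: out=0, reg = 0x4C
clock 5: out=0, reg = 0xA6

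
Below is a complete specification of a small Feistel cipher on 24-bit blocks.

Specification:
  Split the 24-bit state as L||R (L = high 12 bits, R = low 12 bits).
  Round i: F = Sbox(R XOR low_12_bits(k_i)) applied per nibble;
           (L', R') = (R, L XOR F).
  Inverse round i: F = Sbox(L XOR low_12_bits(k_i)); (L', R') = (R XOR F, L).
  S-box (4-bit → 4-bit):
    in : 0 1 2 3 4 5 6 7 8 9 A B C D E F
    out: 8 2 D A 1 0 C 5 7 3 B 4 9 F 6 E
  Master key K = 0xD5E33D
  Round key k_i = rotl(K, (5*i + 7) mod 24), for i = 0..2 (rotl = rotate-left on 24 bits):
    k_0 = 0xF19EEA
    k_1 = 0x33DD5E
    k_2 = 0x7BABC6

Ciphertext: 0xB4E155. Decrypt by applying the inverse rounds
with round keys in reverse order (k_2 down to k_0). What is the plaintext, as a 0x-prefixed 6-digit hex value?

s_0 = ciphertext = 0xB4E155
s_1 = InvRound(s_0, k_2) = 0x922B4E
s_2 = InvRound(s_1, k_1) = 0xA17922
s_3 = InvRound(s_2, k_0) = 0x8CDA17

0x8CDA17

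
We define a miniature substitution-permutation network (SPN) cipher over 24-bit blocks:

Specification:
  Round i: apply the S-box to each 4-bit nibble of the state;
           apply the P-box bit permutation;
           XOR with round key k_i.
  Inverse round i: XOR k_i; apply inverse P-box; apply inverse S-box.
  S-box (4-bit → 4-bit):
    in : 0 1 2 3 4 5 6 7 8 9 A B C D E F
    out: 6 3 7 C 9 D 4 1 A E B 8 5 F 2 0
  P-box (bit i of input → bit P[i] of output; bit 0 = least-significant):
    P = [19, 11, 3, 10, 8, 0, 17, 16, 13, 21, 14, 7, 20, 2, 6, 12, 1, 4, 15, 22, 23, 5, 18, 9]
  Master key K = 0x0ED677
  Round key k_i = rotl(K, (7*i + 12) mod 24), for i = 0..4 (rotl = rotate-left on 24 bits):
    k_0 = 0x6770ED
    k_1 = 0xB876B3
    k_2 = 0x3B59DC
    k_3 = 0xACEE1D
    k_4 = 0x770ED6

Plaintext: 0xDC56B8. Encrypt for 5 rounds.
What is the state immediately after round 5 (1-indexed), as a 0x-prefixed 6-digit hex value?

0x4AE7FC

s_0 = plaintext = 0xDC56B8
s_1 = Round(s_0, k_0) = 0xF2AE8F
s_2 = Round(s_1, k_1) = 0x89E6A4
s_3 = Round(s_2, k_2) = 0x729EE9
s_4 = Round(s_3, k_3) = 0x0C7242
s_5 = Round(s_4, k_4) = 0x4AE7FC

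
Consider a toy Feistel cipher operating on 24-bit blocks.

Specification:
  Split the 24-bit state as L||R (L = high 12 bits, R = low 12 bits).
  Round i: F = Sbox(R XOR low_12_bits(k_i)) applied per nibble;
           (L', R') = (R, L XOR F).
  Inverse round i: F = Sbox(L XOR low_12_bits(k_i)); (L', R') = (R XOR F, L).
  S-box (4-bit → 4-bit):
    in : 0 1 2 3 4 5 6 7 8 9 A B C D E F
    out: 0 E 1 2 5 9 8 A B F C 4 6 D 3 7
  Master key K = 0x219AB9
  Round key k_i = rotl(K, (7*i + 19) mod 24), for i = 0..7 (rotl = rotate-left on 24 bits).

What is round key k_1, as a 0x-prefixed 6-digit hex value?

K = 0x219AB9
k_0 = rotl(K, (7*0+19) mod 24) = rotl(K, 19) = 0xC90CD5
k_1 = rotl(K, (7*1+19) mod 24) = rotl(K, 2) = 0x866AE4

0x866AE4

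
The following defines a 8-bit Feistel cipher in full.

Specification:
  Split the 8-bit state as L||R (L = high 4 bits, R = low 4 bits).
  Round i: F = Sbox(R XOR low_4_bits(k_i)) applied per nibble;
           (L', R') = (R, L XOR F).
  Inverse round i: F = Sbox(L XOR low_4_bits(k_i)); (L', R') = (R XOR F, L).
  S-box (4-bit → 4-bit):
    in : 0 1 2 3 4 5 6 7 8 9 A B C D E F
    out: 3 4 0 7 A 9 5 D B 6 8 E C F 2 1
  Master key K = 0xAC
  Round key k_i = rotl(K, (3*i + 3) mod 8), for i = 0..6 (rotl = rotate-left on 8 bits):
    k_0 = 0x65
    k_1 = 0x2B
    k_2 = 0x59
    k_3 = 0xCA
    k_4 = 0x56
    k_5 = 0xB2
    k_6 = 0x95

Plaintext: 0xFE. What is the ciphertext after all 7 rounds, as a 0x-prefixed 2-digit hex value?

0x84

s_0 = plaintext = 0xFE
s_1 = Round(s_0, k_0) = 0xE1
s_2 = Round(s_1, k_1) = 0x16
s_3 = Round(s_2, k_2) = 0x60
s_4 = Round(s_3, k_3) = 0x0E
s_5 = Round(s_4, k_4) = 0xEB
s_6 = Round(s_5, k_5) = 0xB8
s_7 = Round(s_6, k_6) = 0x84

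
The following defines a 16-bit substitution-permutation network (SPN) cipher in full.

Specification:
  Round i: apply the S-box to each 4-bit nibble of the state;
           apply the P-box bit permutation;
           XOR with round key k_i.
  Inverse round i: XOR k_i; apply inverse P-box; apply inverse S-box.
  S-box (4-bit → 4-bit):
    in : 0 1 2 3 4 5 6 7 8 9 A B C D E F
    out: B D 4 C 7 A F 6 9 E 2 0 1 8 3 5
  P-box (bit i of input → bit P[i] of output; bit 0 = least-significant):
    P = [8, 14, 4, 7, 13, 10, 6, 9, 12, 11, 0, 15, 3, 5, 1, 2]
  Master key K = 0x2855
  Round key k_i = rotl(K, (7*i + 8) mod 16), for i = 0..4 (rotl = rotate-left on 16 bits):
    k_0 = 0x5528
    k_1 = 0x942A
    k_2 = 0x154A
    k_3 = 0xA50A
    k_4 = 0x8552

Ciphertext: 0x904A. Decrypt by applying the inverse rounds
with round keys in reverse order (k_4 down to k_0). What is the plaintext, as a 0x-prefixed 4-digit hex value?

s_0 = ciphertext = 0x904A
s_1 = InvRound(s_0, k_4) = 0xCCAF
s_2 = InvRound(s_1, k_3) = 0x57C0
s_3 = InvRound(s_2, k_2) = 0xFBD5
s_4 = InvRound(s_3, k_1) = 0x6766
s_5 = InvRound(s_4, k_0) = 0x1C1B

0x1C1B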